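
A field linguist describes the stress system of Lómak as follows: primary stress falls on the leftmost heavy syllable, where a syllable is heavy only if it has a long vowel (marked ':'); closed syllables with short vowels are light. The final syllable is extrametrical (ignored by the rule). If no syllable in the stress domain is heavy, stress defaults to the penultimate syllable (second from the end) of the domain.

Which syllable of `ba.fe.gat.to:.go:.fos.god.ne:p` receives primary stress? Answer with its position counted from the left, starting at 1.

4

The final syllable (8, ne:p) is extrametrical; the stress domain is syllables 1–7.
Weights: 1 ba L, 2 fe L, 3 gat L, 4 to: H, 5 go: H, 6 fos L, 7 god L.
Heavy syllables in the domain: 4, 5. The leftmost is syllable 4 (to:).
Primary stress: syllable 4 → ba.fe.gat.ˈto:.go:.fos.god.ne:p.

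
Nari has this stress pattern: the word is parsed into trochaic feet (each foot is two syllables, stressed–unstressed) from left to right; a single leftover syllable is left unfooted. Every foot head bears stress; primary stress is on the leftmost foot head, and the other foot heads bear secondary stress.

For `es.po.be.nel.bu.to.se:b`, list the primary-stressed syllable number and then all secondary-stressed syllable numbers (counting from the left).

primary 1, secondary 3, 5

Parse left to right into trochaic (ˈσσ) feet: (ˈes.po) (ˈbe.nel) (ˈbu.to) se:b. Syllable 7 is left unfooted.
Foot heads (stressed positions): 1, 3, 5.
End Rule Leftmost: primary stress on the leftmost head = syllable 1.
Secondary stress on 3, 5: ˈes.po.ˌbe.nel.ˌbu.to.se:b.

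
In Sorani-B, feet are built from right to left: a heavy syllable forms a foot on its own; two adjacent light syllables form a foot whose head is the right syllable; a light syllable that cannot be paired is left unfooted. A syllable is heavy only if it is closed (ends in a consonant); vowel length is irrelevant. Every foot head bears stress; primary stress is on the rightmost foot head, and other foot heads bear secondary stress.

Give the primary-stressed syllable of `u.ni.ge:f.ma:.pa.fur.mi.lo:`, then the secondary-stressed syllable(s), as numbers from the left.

Weights: 1 u L, 2 ni L, 3 ge:f H, 4 ma: L, 5 pa L, 6 fur H, 7 mi L, 8 lo: L.
Parse right to left (heavy = foot alone; LL = one foot; stranded L unfooted): (u.ˈni) (ˈge:f) (ma:.ˈpa) (ˈfur) (mi.ˈlo:).
Foot heads: 2, 3, 5, 6, 8.
Primary stress on the rightmost head = syllable 8.
Secondary stress on 2, 3, 5, 6: u.ˌni.ˌge:f.ma:.ˌpa.ˌfur.mi.ˈlo:.

primary 8, secondary 2, 3, 5, 6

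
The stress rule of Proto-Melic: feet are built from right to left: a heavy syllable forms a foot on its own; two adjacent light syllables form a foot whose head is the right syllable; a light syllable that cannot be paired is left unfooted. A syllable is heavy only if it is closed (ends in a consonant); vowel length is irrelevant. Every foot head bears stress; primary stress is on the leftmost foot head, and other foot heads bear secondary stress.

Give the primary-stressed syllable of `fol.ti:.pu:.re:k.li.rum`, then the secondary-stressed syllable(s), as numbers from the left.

Weights: 1 fol H, 2 ti: L, 3 pu: L, 4 re:k H, 5 li L, 6 rum H.
Parse right to left (heavy = foot alone; LL = one foot; stranded L unfooted): (ˈfol) (ti:.ˈpu:) (ˈre:k) li (ˈrum).
Foot heads: 1, 3, 4, 6.
Primary stress on the leftmost head = syllable 1.
Secondary stress on 3, 4, 6: ˈfol.ti:.ˌpu:.ˌre:k.li.ˌrum.

primary 1, secondary 3, 4, 6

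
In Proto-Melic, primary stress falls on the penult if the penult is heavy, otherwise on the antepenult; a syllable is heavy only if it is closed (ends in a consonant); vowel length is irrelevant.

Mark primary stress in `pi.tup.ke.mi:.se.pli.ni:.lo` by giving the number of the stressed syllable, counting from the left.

6

Weights: 6 pli L, 7 ni: L, 8 lo L.
The penult (syllable 7, ni:) is light, so stress falls on the antepenult (syllable 6, pli).
Primary stress: syllable 6 → pi.tup.ke.mi:.se.ˈpli.ni:.lo.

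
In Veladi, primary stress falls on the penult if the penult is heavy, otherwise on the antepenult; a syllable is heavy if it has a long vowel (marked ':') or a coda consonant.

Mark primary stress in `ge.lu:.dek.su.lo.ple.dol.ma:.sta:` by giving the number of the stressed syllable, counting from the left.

8

Weights: 7 dol H, 8 ma: H, 9 sta: H.
The penult (syllable 8, ma:) is heavy, so it takes stress.
Primary stress: syllable 8 → ge.lu:.dek.su.lo.ple.dol.ˈma:.sta:.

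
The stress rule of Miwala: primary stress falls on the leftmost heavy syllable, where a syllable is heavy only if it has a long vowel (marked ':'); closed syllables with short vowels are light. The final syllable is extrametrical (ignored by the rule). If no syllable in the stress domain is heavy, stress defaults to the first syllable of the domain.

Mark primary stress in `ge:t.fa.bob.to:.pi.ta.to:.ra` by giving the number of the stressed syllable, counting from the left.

1

The final syllable (8, ra) is extrametrical; the stress domain is syllables 1–7.
Weights: 1 ge:t H, 2 fa L, 3 bob L, 4 to: H, 5 pi L, 6 ta L, 7 to: H.
Heavy syllables in the domain: 1, 4, 7. The leftmost is syllable 1 (ge:t).
Primary stress: syllable 1 → ˈge:t.fa.bob.to:.pi.ta.to:.ra.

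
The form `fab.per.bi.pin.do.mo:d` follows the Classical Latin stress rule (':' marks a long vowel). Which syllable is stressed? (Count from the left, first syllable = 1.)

Classical Latin: stress the penult if heavy (long vowel or closed), else the antepenult.
Weights: 4 pin H, 5 do L, 6 mo:d H.
The penult (syllable 5, do) is light, so stress falls on the antepenult (syllable 4, pin).
Stress on syllable 4: fab.per.bi.ˈpin.do.mo:d.

4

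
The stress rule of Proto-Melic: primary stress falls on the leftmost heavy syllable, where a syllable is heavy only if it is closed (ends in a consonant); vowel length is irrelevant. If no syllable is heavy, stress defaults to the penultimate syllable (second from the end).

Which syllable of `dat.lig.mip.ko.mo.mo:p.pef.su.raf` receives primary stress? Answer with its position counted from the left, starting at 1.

Weights: 1 dat H, 2 lig H, 3 mip H, 4 ko L, 5 mo L, 6 mo:p H, 7 pef H, 8 su L, 9 raf H.
Heavy syllables in the domain: 1, 2, 3, 6, 7, 9. The leftmost is syllable 1 (dat).
Primary stress: syllable 1 → ˈdat.lig.mip.ko.mo.mo:p.pef.su.raf.

1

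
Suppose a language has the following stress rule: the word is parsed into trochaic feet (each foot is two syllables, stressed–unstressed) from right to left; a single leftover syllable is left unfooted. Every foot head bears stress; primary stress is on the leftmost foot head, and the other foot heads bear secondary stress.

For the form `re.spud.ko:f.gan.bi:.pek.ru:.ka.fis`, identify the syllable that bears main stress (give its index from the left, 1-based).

2

Parse right to left into trochaic (ˈσσ) feet: re (ˈspud.ko:f) (ˈgan.bi:) (ˈpek.ru:) (ˈka.fis). Syllable 1 is left unfooted.
Foot heads (stressed positions): 2, 4, 6, 8.
End Rule Leftmost: primary stress on the leftmost head = syllable 2.
Primary stress: syllable 2 → re.ˈspud.ko:f.gan.bi:.pek.ru:.ka.fis.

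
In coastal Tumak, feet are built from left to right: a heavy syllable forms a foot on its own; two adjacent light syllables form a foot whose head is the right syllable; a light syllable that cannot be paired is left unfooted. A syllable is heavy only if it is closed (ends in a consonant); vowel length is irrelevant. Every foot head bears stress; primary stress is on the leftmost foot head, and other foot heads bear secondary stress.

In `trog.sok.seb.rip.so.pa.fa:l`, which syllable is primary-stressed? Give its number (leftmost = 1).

Weights: 1 trog H, 2 sok H, 3 seb H, 4 rip H, 5 so L, 6 pa L, 7 fa:l H.
Parse left to right (heavy = foot alone; LL = one foot; stranded L unfooted): (ˈtrog) (ˈsok) (ˈseb) (ˈrip) (so.ˈpa) (ˈfa:l).
Foot heads: 1, 2, 3, 4, 6, 7.
Primary stress on the leftmost head = syllable 1.
Primary stress: syllable 1 → ˈtrog.sok.seb.rip.so.pa.fa:l.

1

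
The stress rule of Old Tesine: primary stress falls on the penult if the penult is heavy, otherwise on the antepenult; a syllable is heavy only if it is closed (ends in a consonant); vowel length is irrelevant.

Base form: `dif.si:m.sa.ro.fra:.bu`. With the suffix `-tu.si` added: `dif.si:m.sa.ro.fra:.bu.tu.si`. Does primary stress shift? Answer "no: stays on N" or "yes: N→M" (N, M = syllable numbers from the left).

yes: 4→6

Base `dif.si:m.sa.ro.fra:.bu` (6 syllables):
  Weights: 4 ro L, 5 fra: L, 6 bu L.
  The penult (syllable 5, fra:) is light, so stress falls on the antepenult (syllable 4, ro).
  → primary stress on syllable 4.
Suffixed `dif.si:m.sa.ro.fra:.bu.tu.si` (8 syllables):
  Weights: 6 bu L, 7 tu L, 8 si L.
  The penult (syllable 7, tu) is light, so stress falls on the antepenult (syllable 6, bu).
  → primary stress on syllable 6.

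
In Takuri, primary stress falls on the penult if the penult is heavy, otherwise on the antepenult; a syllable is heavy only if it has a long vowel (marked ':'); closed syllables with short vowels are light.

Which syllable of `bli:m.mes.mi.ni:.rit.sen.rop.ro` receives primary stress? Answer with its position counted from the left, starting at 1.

Weights: 6 sen L, 7 rop L, 8 ro L.
The penult (syllable 7, rop) is light, so stress falls on the antepenult (syllable 6, sen).
Primary stress: syllable 6 → bli:m.mes.mi.ni:.rit.ˈsen.rop.ro.

6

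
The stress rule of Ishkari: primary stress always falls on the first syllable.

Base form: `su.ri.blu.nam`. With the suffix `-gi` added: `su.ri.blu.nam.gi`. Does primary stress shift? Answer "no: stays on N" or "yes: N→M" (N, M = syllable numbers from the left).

Base `su.ri.blu.nam` (4 syllables):
  The word has 4 syllables; the first syllable is syllable 1 (su).
  → primary stress on syllable 1.
Suffixed `su.ri.blu.nam.gi` (5 syllables):
  The word has 5 syllables; the first syllable is syllable 1 (su).
  → primary stress on syllable 1.

no: stays on 1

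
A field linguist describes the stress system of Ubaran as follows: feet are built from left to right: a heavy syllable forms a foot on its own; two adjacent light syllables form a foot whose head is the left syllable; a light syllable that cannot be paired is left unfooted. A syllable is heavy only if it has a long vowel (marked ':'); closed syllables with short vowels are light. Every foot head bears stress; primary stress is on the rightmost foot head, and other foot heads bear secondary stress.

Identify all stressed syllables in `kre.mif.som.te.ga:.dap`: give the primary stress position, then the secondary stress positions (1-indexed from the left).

primary 5, secondary 1, 3

Weights: 1 kre L, 2 mif L, 3 som L, 4 te L, 5 ga: H, 6 dap L.
Parse left to right (heavy = foot alone; LL = one foot; stranded L unfooted): (ˈkre.mif) (ˈsom.te) (ˈga:) dap.
Foot heads: 1, 3, 5.
Primary stress on the rightmost head = syllable 5.
Secondary stress on 1, 3: ˌkre.mif.ˌsom.te.ˈga:.dap.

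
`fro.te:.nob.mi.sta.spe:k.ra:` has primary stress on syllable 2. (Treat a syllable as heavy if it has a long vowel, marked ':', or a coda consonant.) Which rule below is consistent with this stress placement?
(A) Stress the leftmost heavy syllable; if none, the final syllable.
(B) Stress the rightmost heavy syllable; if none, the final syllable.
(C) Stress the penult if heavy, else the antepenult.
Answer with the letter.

Rule A → syllable 2 ✓.
Rule B → syllable 7 (observed: 2).
Rule C → syllable 6 (observed: 2).

A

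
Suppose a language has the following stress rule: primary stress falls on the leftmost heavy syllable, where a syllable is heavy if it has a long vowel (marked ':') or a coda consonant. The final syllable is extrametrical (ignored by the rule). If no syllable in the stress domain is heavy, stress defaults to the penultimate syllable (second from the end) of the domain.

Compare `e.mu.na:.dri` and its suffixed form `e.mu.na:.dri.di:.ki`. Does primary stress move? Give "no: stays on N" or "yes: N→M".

no: stays on 3

Base `e.mu.na:.dri` (4 syllables):
  The final syllable (4, dri) is extrametrical; the stress domain is syllables 1–3.
  Weights: 1 e L, 2 mu L, 3 na: H.
  Heavy syllables in the domain: 3. The leftmost is syllable 3 (na:).
  → primary stress on syllable 3.
Suffixed `e.mu.na:.dri.di:.ki` (6 syllables):
  The final syllable (6, ki) is extrametrical; the stress domain is syllables 1–5.
  Weights: 1 e L, 2 mu L, 3 na: H, 4 dri L, 5 di: H.
  Heavy syllables in the domain: 3, 5. The leftmost is syllable 3 (na:).
  → primary stress on syllable 3.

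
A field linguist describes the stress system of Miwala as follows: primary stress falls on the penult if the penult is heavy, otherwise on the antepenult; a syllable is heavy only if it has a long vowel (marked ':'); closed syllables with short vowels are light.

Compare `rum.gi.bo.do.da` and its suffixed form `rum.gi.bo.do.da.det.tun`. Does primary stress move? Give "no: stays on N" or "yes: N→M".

yes: 3→5

Base `rum.gi.bo.do.da` (5 syllables):
  Weights: 3 bo L, 4 do L, 5 da L.
  The penult (syllable 4, do) is light, so stress falls on the antepenult (syllable 3, bo).
  → primary stress on syllable 3.
Suffixed `rum.gi.bo.do.da.det.tun` (7 syllables):
  Weights: 5 da L, 6 det L, 7 tun L.
  The penult (syllable 6, det) is light, so stress falls on the antepenult (syllable 5, da).
  → primary stress on syllable 5.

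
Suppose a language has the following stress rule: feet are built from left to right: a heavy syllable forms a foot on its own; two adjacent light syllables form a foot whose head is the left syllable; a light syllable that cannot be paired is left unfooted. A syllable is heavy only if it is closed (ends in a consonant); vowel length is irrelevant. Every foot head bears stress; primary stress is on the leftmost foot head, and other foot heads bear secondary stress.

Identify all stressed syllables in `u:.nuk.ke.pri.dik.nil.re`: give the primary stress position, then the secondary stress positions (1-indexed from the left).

primary 2, secondary 3, 5, 6

Weights: 1 u: L, 2 nuk H, 3 ke L, 4 pri L, 5 dik H, 6 nil H, 7 re L.
Parse left to right (heavy = foot alone; LL = one foot; stranded L unfooted): u: (ˈnuk) (ˈke.pri) (ˈdik) (ˈnil) re.
Foot heads: 2, 3, 5, 6.
Primary stress on the leftmost head = syllable 2.
Secondary stress on 3, 5, 6: u:.ˈnuk.ˌke.pri.ˌdik.ˌnil.re.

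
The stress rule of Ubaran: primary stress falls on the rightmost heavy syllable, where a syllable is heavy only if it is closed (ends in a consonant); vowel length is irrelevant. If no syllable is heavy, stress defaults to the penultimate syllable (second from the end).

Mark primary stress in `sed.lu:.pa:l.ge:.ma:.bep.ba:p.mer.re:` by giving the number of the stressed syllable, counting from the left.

8

Weights: 1 sed H, 2 lu: L, 3 pa:l H, 4 ge: L, 5 ma: L, 6 bep H, 7 ba:p H, 8 mer H, 9 re: L.
Heavy syllables in the domain: 1, 3, 6, 7, 8. The rightmost is syllable 8 (mer).
Primary stress: syllable 8 → sed.lu:.pa:l.ge:.ma:.bep.ba:p.ˈmer.re:.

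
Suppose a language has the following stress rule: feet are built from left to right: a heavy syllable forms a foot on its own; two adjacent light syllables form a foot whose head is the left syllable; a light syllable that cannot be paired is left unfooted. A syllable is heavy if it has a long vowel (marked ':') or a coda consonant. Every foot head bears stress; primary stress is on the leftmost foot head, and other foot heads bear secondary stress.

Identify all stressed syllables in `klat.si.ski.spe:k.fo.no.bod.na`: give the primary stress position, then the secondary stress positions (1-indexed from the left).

Weights: 1 klat H, 2 si L, 3 ski L, 4 spe:k H, 5 fo L, 6 no L, 7 bod H, 8 na L.
Parse left to right (heavy = foot alone; LL = one foot; stranded L unfooted): (ˈklat) (ˈsi.ski) (ˈspe:k) (ˈfo.no) (ˈbod) na.
Foot heads: 1, 2, 4, 5, 7.
Primary stress on the leftmost head = syllable 1.
Secondary stress on 2, 4, 5, 7: ˈklat.ˌsi.ski.ˌspe:k.ˌfo.no.ˌbod.na.

primary 1, secondary 2, 4, 5, 7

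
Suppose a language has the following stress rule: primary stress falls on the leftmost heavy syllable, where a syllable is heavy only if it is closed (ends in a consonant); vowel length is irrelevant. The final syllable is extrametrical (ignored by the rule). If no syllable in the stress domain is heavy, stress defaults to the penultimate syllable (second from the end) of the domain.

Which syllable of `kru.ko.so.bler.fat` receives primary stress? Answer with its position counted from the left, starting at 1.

The final syllable (5, fat) is extrametrical; the stress domain is syllables 1–4.
Weights: 1 kru L, 2 ko L, 3 so L, 4 bler H.
Heavy syllables in the domain: 4. The leftmost is syllable 4 (bler).
Primary stress: syllable 4 → kru.ko.so.ˈbler.fat.

4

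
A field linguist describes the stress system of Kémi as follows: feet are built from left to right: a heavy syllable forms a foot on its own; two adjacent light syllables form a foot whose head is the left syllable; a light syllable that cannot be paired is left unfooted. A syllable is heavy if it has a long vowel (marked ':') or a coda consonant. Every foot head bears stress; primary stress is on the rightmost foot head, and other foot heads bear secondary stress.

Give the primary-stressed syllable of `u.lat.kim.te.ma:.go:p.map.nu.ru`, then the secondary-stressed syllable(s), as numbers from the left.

primary 8, secondary 2, 3, 5, 6, 7

Weights: 1 u L, 2 lat H, 3 kim H, 4 te L, 5 ma: H, 6 go:p H, 7 map H, 8 nu L, 9 ru L.
Parse left to right (heavy = foot alone; LL = one foot; stranded L unfooted): u (ˈlat) (ˈkim) te (ˈma:) (ˈgo:p) (ˈmap) (ˈnu.ru).
Foot heads: 2, 3, 5, 6, 7, 8.
Primary stress on the rightmost head = syllable 8.
Secondary stress on 2, 3, 5, 6, 7: u.ˌlat.ˌkim.te.ˌma:.ˌgo:p.ˌmap.ˈnu.ru.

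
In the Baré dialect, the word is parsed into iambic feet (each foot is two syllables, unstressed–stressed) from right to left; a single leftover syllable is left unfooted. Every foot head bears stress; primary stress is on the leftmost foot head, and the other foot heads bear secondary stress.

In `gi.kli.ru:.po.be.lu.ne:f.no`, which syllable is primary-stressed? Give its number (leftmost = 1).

Parse right to left into iambic (σˈσ) feet: (gi.ˈkli) (ru:.ˈpo) (be.ˈlu) (ne:f.ˈno).
Foot heads (stressed positions): 2, 4, 6, 8.
End Rule Leftmost: primary stress on the leftmost head = syllable 2.
Primary stress: syllable 2 → gi.ˈkli.ru:.po.be.lu.ne:f.no.

2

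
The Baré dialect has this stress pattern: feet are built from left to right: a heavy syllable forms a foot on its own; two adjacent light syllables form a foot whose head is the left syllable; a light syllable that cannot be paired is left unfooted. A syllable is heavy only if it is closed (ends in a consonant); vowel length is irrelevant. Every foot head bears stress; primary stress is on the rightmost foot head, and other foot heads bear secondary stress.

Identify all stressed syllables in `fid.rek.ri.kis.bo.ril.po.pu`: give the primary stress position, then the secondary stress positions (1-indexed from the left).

primary 7, secondary 1, 2, 4, 6

Weights: 1 fid H, 2 rek H, 3 ri L, 4 kis H, 5 bo L, 6 ril H, 7 po L, 8 pu L.
Parse left to right (heavy = foot alone; LL = one foot; stranded L unfooted): (ˈfid) (ˈrek) ri (ˈkis) bo (ˈril) (ˈpo.pu).
Foot heads: 1, 2, 4, 6, 7.
Primary stress on the rightmost head = syllable 7.
Secondary stress on 1, 2, 4, 6: ˌfid.ˌrek.ri.ˌkis.bo.ˌril.ˈpo.pu.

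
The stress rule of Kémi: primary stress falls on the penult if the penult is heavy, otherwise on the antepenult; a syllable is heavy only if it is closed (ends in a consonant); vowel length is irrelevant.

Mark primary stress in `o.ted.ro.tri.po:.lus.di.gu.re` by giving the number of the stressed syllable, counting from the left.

Weights: 7 di L, 8 gu L, 9 re L.
The penult (syllable 8, gu) is light, so stress falls on the antepenult (syllable 7, di).
Primary stress: syllable 7 → o.ted.ro.tri.po:.lus.ˈdi.gu.re.

7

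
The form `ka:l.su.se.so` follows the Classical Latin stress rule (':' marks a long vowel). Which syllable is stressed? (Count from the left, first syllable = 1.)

2

Classical Latin: stress the penult if heavy (long vowel or closed), else the antepenult.
Weights: 2 su L, 3 se L, 4 so L.
The penult (syllable 3, se) is light, so stress falls on the antepenult (syllable 2, su).
Stress on syllable 2: ka:l.ˈsu.se.so.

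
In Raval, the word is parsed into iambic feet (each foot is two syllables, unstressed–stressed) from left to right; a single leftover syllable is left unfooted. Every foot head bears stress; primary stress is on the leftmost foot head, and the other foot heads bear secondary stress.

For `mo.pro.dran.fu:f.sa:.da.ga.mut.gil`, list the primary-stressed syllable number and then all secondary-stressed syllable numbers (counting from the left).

primary 2, secondary 4, 6, 8

Parse left to right into iambic (σˈσ) feet: (mo.ˈpro) (dran.ˈfu:f) (sa:.ˈda) (ga.ˈmut) gil. Syllable 9 is left unfooted.
Foot heads (stressed positions): 2, 4, 6, 8.
End Rule Leftmost: primary stress on the leftmost head = syllable 2.
Secondary stress on 4, 6, 8: mo.ˈpro.dran.ˌfu:f.sa:.ˌda.ga.ˌmut.gil.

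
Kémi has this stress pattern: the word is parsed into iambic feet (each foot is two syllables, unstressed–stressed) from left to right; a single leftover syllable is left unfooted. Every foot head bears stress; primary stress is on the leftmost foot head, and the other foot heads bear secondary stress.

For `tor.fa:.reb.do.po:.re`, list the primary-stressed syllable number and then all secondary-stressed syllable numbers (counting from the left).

primary 2, secondary 4, 6

Parse left to right into iambic (σˈσ) feet: (tor.ˈfa:) (reb.ˈdo) (po:.ˈre).
Foot heads (stressed positions): 2, 4, 6.
End Rule Leftmost: primary stress on the leftmost head = syllable 2.
Secondary stress on 4, 6: tor.ˈfa:.reb.ˌdo.po:.ˌre.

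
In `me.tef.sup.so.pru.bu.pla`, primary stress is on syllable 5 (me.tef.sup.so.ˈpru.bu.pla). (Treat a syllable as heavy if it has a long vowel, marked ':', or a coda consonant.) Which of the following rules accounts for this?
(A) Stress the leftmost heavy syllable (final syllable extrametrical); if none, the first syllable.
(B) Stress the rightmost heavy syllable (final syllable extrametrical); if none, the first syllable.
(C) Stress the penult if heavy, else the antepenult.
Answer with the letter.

C

Rule A → syllable 2 (observed: 5).
Rule B → syllable 3 (observed: 5).
Rule C → syllable 5 ✓.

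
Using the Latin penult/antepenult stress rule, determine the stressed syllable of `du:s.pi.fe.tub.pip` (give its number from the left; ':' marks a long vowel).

Classical Latin: stress the penult if heavy (long vowel or closed), else the antepenult.
Weights: 3 fe L, 4 tub H, 5 pip H.
The penult (syllable 4, tub) is heavy, so it takes stress.
Stress on syllable 4: du:s.pi.fe.ˈtub.pip.

4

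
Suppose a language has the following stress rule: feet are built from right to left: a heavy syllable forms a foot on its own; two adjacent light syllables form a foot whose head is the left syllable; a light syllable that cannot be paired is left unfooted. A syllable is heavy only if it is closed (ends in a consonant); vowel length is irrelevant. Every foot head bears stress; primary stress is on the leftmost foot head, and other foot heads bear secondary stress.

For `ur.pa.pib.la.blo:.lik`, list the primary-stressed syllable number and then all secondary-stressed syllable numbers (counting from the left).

primary 1, secondary 3, 4, 6

Weights: 1 ur H, 2 pa L, 3 pib H, 4 la L, 5 blo: L, 6 lik H.
Parse right to left (heavy = foot alone; LL = one foot; stranded L unfooted): (ˈur) pa (ˈpib) (ˈla.blo:) (ˈlik).
Foot heads: 1, 3, 4, 6.
Primary stress on the leftmost head = syllable 1.
Secondary stress on 3, 4, 6: ˈur.pa.ˌpib.ˌla.blo:.ˌlik.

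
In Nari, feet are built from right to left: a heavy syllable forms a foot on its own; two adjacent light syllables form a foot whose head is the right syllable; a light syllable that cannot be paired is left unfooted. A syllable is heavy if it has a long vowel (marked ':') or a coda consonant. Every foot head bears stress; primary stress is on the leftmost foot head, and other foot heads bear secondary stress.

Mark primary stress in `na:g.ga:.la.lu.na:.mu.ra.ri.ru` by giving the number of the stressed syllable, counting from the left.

Weights: 1 na:g H, 2 ga: H, 3 la L, 4 lu L, 5 na: H, 6 mu L, 7 ra L, 8 ri L, 9 ru L.
Parse right to left (heavy = foot alone; LL = one foot; stranded L unfooted): (ˈna:g) (ˈga:) (la.ˈlu) (ˈna:) (mu.ˈra) (ri.ˈru).
Foot heads: 1, 2, 4, 5, 7, 9.
Primary stress on the leftmost head = syllable 1.
Primary stress: syllable 1 → ˈna:g.ga:.la.lu.na:.mu.ra.ri.ru.

1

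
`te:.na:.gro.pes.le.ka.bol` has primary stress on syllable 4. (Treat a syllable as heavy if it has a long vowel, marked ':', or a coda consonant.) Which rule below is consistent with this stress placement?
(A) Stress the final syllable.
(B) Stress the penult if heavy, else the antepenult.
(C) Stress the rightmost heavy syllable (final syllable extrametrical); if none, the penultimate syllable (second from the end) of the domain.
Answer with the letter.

C

Rule A → syllable 7 (observed: 4).
Rule B → syllable 5 (observed: 4).
Rule C → syllable 4 ✓.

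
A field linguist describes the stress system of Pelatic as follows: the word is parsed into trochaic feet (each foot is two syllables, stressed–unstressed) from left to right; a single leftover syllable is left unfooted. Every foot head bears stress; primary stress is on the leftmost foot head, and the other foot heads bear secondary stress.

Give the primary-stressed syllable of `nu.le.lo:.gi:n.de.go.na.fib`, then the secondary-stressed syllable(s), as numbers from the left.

Parse left to right into trochaic (ˈσσ) feet: (ˈnu.le) (ˈlo:.gi:n) (ˈde.go) (ˈna.fib).
Foot heads (stressed positions): 1, 3, 5, 7.
End Rule Leftmost: primary stress on the leftmost head = syllable 1.
Secondary stress on 3, 5, 7: ˈnu.le.ˌlo:.gi:n.ˌde.go.ˌna.fib.

primary 1, secondary 3, 5, 7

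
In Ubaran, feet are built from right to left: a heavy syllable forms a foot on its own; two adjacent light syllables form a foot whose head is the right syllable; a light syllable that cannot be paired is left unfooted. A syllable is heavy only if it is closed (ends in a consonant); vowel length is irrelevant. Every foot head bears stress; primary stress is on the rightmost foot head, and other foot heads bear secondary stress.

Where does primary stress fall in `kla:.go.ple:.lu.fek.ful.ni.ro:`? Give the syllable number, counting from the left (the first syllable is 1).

8

Weights: 1 kla: L, 2 go L, 3 ple: L, 4 lu L, 5 fek H, 6 ful H, 7 ni L, 8 ro: L.
Parse right to left (heavy = foot alone; LL = one foot; stranded L unfooted): (kla:.ˈgo) (ple:.ˈlu) (ˈfek) (ˈful) (ni.ˈro:).
Foot heads: 2, 4, 5, 6, 8.
Primary stress on the rightmost head = syllable 8.
Primary stress: syllable 8 → kla:.go.ple:.lu.fek.ful.ni.ˈro:.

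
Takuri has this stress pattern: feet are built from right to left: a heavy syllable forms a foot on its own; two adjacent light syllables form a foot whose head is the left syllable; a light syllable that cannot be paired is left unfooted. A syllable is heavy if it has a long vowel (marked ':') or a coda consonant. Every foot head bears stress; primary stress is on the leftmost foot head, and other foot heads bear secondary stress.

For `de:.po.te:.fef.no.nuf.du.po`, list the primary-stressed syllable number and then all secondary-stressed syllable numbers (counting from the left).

Weights: 1 de: H, 2 po L, 3 te: H, 4 fef H, 5 no L, 6 nuf H, 7 du L, 8 po L.
Parse right to left (heavy = foot alone; LL = one foot; stranded L unfooted): (ˈde:) po (ˈte:) (ˈfef) no (ˈnuf) (ˈdu.po).
Foot heads: 1, 3, 4, 6, 7.
Primary stress on the leftmost head = syllable 1.
Secondary stress on 3, 4, 6, 7: ˈde:.po.ˌte:.ˌfef.no.ˌnuf.ˌdu.po.

primary 1, secondary 3, 4, 6, 7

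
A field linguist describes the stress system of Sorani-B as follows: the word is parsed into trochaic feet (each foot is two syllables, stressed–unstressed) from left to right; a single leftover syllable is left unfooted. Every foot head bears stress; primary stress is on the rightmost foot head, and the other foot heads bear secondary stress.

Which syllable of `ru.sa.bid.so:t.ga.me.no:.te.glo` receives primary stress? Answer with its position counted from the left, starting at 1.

Parse left to right into trochaic (ˈσσ) feet: (ˈru.sa) (ˈbid.so:t) (ˈga.me) (ˈno:.te) glo. Syllable 9 is left unfooted.
Foot heads (stressed positions): 1, 3, 5, 7.
End Rule Rightmost: primary stress on the rightmost head = syllable 7.
Primary stress: syllable 7 → ru.sa.bid.so:t.ga.me.ˈno:.te.glo.

7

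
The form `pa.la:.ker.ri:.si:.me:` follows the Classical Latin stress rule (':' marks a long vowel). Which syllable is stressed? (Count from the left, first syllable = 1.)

5

Classical Latin: stress the penult if heavy (long vowel or closed), else the antepenult.
Weights: 4 ri: H, 5 si: H, 6 me: H.
The penult (syllable 5, si:) is heavy, so it takes stress.
Stress on syllable 5: pa.la:.ker.ri:.ˈsi:.me:.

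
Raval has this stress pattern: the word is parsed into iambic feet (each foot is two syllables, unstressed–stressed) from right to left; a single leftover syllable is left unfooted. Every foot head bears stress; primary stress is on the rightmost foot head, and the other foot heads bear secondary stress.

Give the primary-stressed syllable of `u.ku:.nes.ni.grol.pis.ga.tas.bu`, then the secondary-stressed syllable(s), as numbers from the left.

Parse right to left into iambic (σˈσ) feet: u (ku:.ˈnes) (ni.ˈgrol) (pis.ˈga) (tas.ˈbu). Syllable 1 is left unfooted.
Foot heads (stressed positions): 3, 5, 7, 9.
End Rule Rightmost: primary stress on the rightmost head = syllable 9.
Secondary stress on 3, 5, 7: u.ku:.ˌnes.ni.ˌgrol.pis.ˌga.tas.ˈbu.

primary 9, secondary 3, 5, 7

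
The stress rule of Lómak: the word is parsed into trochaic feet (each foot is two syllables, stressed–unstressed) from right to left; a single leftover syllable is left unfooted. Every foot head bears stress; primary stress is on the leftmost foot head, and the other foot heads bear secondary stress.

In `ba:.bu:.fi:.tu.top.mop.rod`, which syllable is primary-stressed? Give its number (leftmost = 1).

Parse right to left into trochaic (ˈσσ) feet: ba: (ˈbu:.fi:) (ˈtu.top) (ˈmop.rod). Syllable 1 is left unfooted.
Foot heads (stressed positions): 2, 4, 6.
End Rule Leftmost: primary stress on the leftmost head = syllable 2.
Primary stress: syllable 2 → ba:.ˈbu:.fi:.tu.top.mop.rod.

2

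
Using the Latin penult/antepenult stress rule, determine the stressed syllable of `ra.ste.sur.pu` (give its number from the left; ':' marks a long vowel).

3

Classical Latin: stress the penult if heavy (long vowel or closed), else the antepenult.
Weights: 2 ste L, 3 sur H, 4 pu L.
The penult (syllable 3, sur) is heavy, so it takes stress.
Stress on syllable 3: ra.ste.ˈsur.pu.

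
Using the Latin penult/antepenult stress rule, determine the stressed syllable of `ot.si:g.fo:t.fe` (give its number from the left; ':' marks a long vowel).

3

Classical Latin: stress the penult if heavy (long vowel or closed), else the antepenult.
Weights: 2 si:g H, 3 fo:t H, 4 fe L.
The penult (syllable 3, fo:t) is heavy, so it takes stress.
Stress on syllable 3: ot.si:g.ˈfo:t.fe.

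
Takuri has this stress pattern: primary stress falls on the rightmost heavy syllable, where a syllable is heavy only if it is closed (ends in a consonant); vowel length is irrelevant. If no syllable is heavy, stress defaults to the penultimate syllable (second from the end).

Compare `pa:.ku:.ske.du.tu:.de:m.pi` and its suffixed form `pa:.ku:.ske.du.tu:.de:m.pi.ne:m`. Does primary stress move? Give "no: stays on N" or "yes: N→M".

Base `pa:.ku:.ske.du.tu:.de:m.pi` (7 syllables):
  Weights: 1 pa: L, 2 ku: L, 3 ske L, 4 du L, 5 tu: L, 6 de:m H, 7 pi L.
  Heavy syllables in the domain: 6. The rightmost is syllable 6 (de:m).
  → primary stress on syllable 6.
Suffixed `pa:.ku:.ske.du.tu:.de:m.pi.ne:m` (8 syllables):
  Weights: 1 pa: L, 2 ku: L, 3 ske L, 4 du L, 5 tu: L, 6 de:m H, 7 pi L, 8 ne:m H.
  Heavy syllables in the domain: 6, 8. The rightmost is syllable 8 (ne:m).
  → primary stress on syllable 8.

yes: 6→8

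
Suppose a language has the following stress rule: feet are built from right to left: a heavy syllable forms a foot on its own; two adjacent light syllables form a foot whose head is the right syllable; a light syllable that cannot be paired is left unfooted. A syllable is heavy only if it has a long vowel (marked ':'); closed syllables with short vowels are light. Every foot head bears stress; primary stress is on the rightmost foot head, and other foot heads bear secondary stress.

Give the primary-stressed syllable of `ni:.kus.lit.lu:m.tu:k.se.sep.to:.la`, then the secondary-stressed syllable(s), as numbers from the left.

primary 8, secondary 1, 3, 4, 5, 7

Weights: 1 ni: H, 2 kus L, 3 lit L, 4 lu:m H, 5 tu:k H, 6 se L, 7 sep L, 8 to: H, 9 la L.
Parse right to left (heavy = foot alone; LL = one foot; stranded L unfooted): (ˈni:) (kus.ˈlit) (ˈlu:m) (ˈtu:k) (se.ˈsep) (ˈto:) la.
Foot heads: 1, 3, 4, 5, 7, 8.
Primary stress on the rightmost head = syllable 8.
Secondary stress on 1, 3, 4, 5, 7: ˌni:.kus.ˌlit.ˌlu:m.ˌtu:k.se.ˌsep.ˈto:.la.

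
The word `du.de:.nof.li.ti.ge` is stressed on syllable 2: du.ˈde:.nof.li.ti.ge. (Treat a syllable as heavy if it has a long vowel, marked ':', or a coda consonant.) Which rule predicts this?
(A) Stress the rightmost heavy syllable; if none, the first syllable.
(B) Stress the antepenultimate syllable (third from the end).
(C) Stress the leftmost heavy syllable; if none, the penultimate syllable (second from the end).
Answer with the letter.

C

Rule A → syllable 3 (observed: 2).
Rule B → syllable 4 (observed: 2).
Rule C → syllable 2 ✓.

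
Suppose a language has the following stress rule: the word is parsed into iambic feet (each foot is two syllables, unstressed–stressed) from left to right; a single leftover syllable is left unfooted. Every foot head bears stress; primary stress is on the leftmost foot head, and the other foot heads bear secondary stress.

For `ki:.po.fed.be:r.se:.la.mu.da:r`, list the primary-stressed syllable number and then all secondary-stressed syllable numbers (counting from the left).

Parse left to right into iambic (σˈσ) feet: (ki:.ˈpo) (fed.ˈbe:r) (se:.ˈla) (mu.ˈda:r).
Foot heads (stressed positions): 2, 4, 6, 8.
End Rule Leftmost: primary stress on the leftmost head = syllable 2.
Secondary stress on 4, 6, 8: ki:.ˈpo.fed.ˌbe:r.se:.ˌla.mu.ˌda:r.

primary 2, secondary 4, 6, 8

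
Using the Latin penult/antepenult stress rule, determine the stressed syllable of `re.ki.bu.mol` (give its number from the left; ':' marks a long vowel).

Classical Latin: stress the penult if heavy (long vowel or closed), else the antepenult.
Weights: 2 ki L, 3 bu L, 4 mol H.
The penult (syllable 3, bu) is light, so stress falls on the antepenult (syllable 2, ki).
Stress on syllable 2: re.ˈki.bu.mol.

2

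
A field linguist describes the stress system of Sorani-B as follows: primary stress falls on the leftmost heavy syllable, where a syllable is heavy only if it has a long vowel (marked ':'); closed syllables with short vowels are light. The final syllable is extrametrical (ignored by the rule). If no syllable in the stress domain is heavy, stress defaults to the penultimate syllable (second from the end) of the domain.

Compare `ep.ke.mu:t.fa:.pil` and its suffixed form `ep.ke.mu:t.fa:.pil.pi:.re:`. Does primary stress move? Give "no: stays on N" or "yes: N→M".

Base `ep.ke.mu:t.fa:.pil` (5 syllables):
  The final syllable (5, pil) is extrametrical; the stress domain is syllables 1–4.
  Weights: 1 ep L, 2 ke L, 3 mu:t H, 4 fa: H.
  Heavy syllables in the domain: 3, 4. The leftmost is syllable 3 (mu:t).
  → primary stress on syllable 3.
Suffixed `ep.ke.mu:t.fa:.pil.pi:.re:` (7 syllables):
  The final syllable (7, re:) is extrametrical; the stress domain is syllables 1–6.
  Weights: 1 ep L, 2 ke L, 3 mu:t H, 4 fa: H, 5 pil L, 6 pi: H.
  Heavy syllables in the domain: 3, 4, 6. The leftmost is syllable 3 (mu:t).
  → primary stress on syllable 3.

no: stays on 3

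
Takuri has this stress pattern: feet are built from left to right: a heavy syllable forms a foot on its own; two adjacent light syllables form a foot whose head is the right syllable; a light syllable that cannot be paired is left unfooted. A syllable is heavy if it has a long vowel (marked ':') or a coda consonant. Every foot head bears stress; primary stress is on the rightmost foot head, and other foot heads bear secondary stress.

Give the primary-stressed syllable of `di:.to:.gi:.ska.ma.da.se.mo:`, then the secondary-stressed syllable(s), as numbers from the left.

primary 8, secondary 1, 2, 3, 5, 7

Weights: 1 di: H, 2 to: H, 3 gi: H, 4 ska L, 5 ma L, 6 da L, 7 se L, 8 mo: H.
Parse left to right (heavy = foot alone; LL = one foot; stranded L unfooted): (ˈdi:) (ˈto:) (ˈgi:) (ska.ˈma) (da.ˈse) (ˈmo:).
Foot heads: 1, 2, 3, 5, 7, 8.
Primary stress on the rightmost head = syllable 8.
Secondary stress on 1, 2, 3, 5, 7: ˌdi:.ˌto:.ˌgi:.ska.ˌma.da.ˌse.ˈmo:.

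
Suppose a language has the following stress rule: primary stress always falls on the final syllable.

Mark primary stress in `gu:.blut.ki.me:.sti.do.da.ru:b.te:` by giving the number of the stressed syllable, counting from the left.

9

The word has 9 syllables; the final syllable is syllable 9 (te:).
Primary stress: syllable 9 → gu:.blut.ki.me:.sti.do.da.ru:b.ˈte:.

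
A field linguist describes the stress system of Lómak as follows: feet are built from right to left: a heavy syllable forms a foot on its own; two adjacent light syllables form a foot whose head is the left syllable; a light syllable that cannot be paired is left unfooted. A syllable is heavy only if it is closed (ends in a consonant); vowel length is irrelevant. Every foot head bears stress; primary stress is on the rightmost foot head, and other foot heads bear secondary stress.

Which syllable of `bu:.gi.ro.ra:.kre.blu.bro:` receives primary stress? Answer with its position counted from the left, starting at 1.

6

Weights: 1 bu: L, 2 gi L, 3 ro L, 4 ra: L, 5 kre L, 6 blu L, 7 bro: L.
Parse right to left (heavy = foot alone; LL = one foot; stranded L unfooted): bu: (ˈgi.ro) (ˈra:.kre) (ˈblu.bro:).
Foot heads: 2, 4, 6.
Primary stress on the rightmost head = syllable 6.
Primary stress: syllable 6 → bu:.gi.ro.ra:.kre.ˈblu.bro:.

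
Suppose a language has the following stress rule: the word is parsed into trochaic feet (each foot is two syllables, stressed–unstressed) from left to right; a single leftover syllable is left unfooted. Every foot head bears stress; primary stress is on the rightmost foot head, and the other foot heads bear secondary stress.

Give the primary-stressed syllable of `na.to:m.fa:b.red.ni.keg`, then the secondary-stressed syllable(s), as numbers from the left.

Parse left to right into trochaic (ˈσσ) feet: (ˈna.to:m) (ˈfa:b.red) (ˈni.keg).
Foot heads (stressed positions): 1, 3, 5.
End Rule Rightmost: primary stress on the rightmost head = syllable 5.
Secondary stress on 1, 3: ˌna.to:m.ˌfa:b.red.ˈni.keg.

primary 5, secondary 1, 3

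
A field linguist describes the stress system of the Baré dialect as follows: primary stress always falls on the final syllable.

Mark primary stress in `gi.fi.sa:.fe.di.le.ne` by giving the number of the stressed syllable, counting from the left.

The word has 7 syllables; the final syllable is syllable 7 (ne).
Primary stress: syllable 7 → gi.fi.sa:.fe.di.le.ˈne.

7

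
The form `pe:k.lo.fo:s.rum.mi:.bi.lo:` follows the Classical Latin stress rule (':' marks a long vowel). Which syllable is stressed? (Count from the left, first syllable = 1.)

5

Classical Latin: stress the penult if heavy (long vowel or closed), else the antepenult.
Weights: 5 mi: H, 6 bi L, 7 lo: H.
The penult (syllable 6, bi) is light, so stress falls on the antepenult (syllable 5, mi:).
Stress on syllable 5: pe:k.lo.fo:s.rum.ˈmi:.bi.lo:.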